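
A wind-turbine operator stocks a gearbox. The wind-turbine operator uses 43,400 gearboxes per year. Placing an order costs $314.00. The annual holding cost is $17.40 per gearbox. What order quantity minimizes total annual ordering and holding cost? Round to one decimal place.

EOQ = √(2DS / H) = √(2 × 43,400 × 314 / 17.4).
= √(27,255,200 / 17.4) = √1,566,390.8046 ≈ 1251.555.

Q* ≈ 1,251.6 gearboxes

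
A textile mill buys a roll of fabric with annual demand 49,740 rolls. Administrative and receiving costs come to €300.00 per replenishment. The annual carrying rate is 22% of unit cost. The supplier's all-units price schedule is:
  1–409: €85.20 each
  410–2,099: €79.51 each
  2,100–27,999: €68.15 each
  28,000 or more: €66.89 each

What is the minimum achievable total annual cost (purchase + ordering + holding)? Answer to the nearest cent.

Holding cost per unit per year at price C is H = 0.22·C.
Candidates are each tier's EOQ (if it falls in that tier) and each price-break quantity.
Tier 1 (€85.20): EOQ = 1261.8 exceeds tier's upper bound 409, so this tier is dominated.
EOQ at €79.51 = 1306.2 (feasible in tier 2): TC = 49,740×€79.51 + (49,740/1306.2)×300 + (1306.2/2)×0.22×€79.51 = €3,977,675.53.
EOQ at €68.15 = 1410.9 < 2100, so use break Q=2100: TC = 49,740×€68.15 + (49,740/2100.0)×300 + (2100.0/2)×0.22×€68.15 = €3,412,629.36.
EOQ at €66.89 = 1424.1 < 28000, so use break Q=28000: TC = 49,740×€66.89 + (49,740/28000.0)×300 + (28000.0/2)×0.22×€66.89 = €3,533,662.73.
Lowest total cost among the candidates is at Q = 2100.0.

TC* ≈ €3,412,629.36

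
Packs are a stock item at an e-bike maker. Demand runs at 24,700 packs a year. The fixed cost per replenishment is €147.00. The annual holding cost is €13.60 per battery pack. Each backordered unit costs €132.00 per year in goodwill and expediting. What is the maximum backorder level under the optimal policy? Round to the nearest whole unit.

S* ≈ 72 packs

With planned backorders, Q* = √(2DS/H) · √((H+B)/B).
√(2DS/H) = √(2 × 24,700 × 147 / 13.6) = 730.723.
√((H+B)/B) = √((13.6+132)/132) = 1.0503.
Q* ≈ 767.443.
S* = Q* · H/(H+B) = 767.443 × 13.6/145.6 ≈ 71.684.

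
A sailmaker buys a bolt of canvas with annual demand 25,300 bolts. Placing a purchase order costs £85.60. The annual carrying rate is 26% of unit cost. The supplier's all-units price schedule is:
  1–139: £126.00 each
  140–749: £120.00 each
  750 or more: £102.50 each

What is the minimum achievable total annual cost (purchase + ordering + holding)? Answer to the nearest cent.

Holding cost per unit per year at price C is H = 0.26·C.
For each price level, check whether its EOQ is feasible; otherwise the best quantity at that price is the breakpoint.
Tier 1 (£126.00): EOQ = 363.6 exceeds tier's upper bound 139, so this tier is dominated.
EOQ at £120.00 = 372.6 (feasible in tier 2): TC = 25,300×£120.00 + (25,300/372.6)×85.6 + (372.6/2)×0.26×£120.00 = £3,047,624.91.
EOQ at £102.50 = 403.1 < 750, so use break Q=750: TC = 25,300×£102.50 + (25,300/750.0)×85.6 + (750.0/2)×0.26×£102.50 = £2,606,131.32.
Lowest total cost among the candidates is at Q = 750.0.

TC* ≈ £2,606,131.32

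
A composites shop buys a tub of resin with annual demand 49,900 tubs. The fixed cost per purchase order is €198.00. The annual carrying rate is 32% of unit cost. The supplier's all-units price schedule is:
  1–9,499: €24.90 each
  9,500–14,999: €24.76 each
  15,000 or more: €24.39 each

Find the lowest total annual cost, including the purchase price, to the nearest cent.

Holding cost per unit per year at price C is H = 0.32·C.
Candidates are each tier's EOQ (if it falls in that tier) and each price-break quantity.
EOQ at €24.90 = 1574.8 (feasible in tier 1): TC = 49,900×€24.90 + (49,900/1574.8)×198 + (1574.8/2)×0.32×€24.90 = €1,255,057.94.
EOQ at €24.76 = 1579.2 < 9500, so use break Q=9500: TC = 49,900×€24.76 + (49,900/9500.0)×198 + (9500.0/2)×0.32×€24.76 = €1,274,199.22.
EOQ at €24.39 = 1591.2 < 15000, so use break Q=15000: TC = 49,900×€24.39 + (49,900/15000.0)×198 + (15000.0/2)×0.32×€24.39 = €1,276,255.68.
Lowest total cost among the candidates is at Q = 1574.8.

TC* ≈ €1,255,057.94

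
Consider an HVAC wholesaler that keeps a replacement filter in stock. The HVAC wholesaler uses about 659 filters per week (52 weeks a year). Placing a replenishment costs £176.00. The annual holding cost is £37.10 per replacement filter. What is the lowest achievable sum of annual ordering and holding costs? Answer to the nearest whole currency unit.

TC* ≈ £21,154

Annual demand D = 659 × 52 = 34,268.
EOQ = √(2DS/H) = √(2 × 34,268 × 176 / 37.1) ≈ 570.20.
At the optimum the two cost components are equal, so total cost = 2·(Q*/2)H = Q*·H.
Minimum total = √(2DSH) = √(2 × 34,268 × 176 × 37.1) ≈ 21154.495.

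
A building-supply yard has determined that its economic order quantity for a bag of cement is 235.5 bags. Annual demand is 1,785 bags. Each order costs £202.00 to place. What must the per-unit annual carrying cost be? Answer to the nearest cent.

H ≈ £13.00

The basic EOQ model gives Q* = √(2DS/H); rearrange for the unknown.
From Q* = √(2DS/H): H = 2DS / Q*² = 2 × 1,785 × 202 / 235.5² = 13.0028.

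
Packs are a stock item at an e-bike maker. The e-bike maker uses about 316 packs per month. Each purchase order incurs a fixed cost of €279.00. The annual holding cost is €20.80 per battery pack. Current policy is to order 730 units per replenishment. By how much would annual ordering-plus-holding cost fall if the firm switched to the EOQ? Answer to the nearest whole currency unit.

Extra cost ≈ €2,407 per year

Annual demand D = 316 × 12 = 3,792.
EOQ = √(2DS/H) = √(2 × 3,792 × 279 / 20.8) ≈ 318.95.
Cost at Q* = (D/Q*)S + (Q*/2)H = √(2DSH) ≈ €6,634.11.
Cost at Q = 730: (3,792/730)×279 + (730/2)×20.8 = €1,449.27 + €7,592.00 = €9,041.27.
Excess = €9,041.27 − €6,634.11 = €2,407.16.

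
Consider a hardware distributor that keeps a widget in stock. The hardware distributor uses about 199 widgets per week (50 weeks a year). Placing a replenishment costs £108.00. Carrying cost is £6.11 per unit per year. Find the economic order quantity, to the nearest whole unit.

Q* ≈ 593 widgets

Annual demand D = 199 × 50 = 9,950.
EOQ = √(2DS / H) = √(2 × 9,950 × 108 / 6.11).
= √(2,149,200 / 6.11) = √351,751.2275 ≈ 593.086.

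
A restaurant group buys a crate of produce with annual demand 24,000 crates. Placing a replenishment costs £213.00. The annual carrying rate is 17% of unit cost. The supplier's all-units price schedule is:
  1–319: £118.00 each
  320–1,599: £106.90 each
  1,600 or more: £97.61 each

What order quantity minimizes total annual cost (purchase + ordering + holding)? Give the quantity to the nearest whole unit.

Holding cost per unit per year at price C is H = 0.17·C.
Evaluate total cost at each tier's feasible EOQ or, if the EOQ is below the tier, at the tier's minimum quantity.
Tier 1 (£118.00): EOQ = 713.9 exceeds tier's upper bound 319, so this tier is dominated.
EOQ at £106.90 = 750.1 (feasible in tier 2): TC = 24,000×£106.90 + (24,000/750.1)×213 + (750.1/2)×0.17×£106.90 = £2,579,230.87.
EOQ at £97.61 = 784.9 < 1600, so use break Q=1600: TC = 24,000×£97.61 + (24,000/1600.0)×213 + (1600.0/2)×0.17×£97.61 = £2,359,109.96.
Lowest total cost is £2,359,109.96 at Q = 1600.0.

Q* ≈ 1,600 crates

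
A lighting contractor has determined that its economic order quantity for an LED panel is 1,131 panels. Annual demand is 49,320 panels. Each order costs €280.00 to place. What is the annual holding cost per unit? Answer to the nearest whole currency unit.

The basic EOQ model gives Q* = √(2DS/H); rearrange for the unknown.
From Q* = √(2DS/H): H = 2DS / Q*² = 2 × 49,320 × 280 / 1,131² = 21.5917.

H ≈ €22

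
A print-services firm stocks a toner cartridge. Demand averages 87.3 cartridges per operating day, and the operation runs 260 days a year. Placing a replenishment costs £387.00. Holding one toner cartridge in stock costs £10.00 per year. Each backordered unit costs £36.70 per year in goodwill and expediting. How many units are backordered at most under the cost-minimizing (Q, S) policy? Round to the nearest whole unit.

Annual demand D = 87.3 × 260 = 22,698.
With planned backorders, Q* = √(2DS/H) · √((H+B)/B).
√(2DS/H) = √(2 × 22,698 × 387 / 10) = 1325.453.
√((H+B)/B) = √((10+36.7)/36.7) = 1.1280.
Q* ≈ 1495.167.
S* = Q* · H/(H+B) = 1495.167 × 10/46.7 ≈ 320.164.

S* ≈ 320 cartridges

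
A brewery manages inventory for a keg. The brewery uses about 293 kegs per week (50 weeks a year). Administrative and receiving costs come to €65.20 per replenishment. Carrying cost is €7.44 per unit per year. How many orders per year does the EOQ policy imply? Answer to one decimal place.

N ≈ 28.9 orders per year

Annual demand D = 293 × 50 = 14,650.
EOQ = √(2DS/H) = √(2 × 14,650 × 65.2 / 7.44) ≈ 506.72.
Orders per year = D / Q* = 14,650 / 506.72 ≈ 28.911.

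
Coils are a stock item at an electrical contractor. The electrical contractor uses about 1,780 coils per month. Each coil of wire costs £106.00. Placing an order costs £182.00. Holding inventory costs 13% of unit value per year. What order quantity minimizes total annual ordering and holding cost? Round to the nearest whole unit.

Q* ≈ 751 coils

Annual demand D = 1,780 × 12 = 21,360.
Holding cost H = 0.13 × £106.00 = £13.7800 per unit per year.
EOQ = √(2DS / H) = √(2 × 21,360 × 182 / 13.78).
= √(7,775,040 / 13.78) = √564,226.4151 ≈ 751.150.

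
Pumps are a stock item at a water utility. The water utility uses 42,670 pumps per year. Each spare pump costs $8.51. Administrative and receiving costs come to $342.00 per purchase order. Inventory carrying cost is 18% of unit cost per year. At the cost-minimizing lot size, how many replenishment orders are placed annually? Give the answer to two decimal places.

Holding cost H = 0.18 × $8.51 = $1.5318 per unit per year.
The optimal lot size = √(2DS/H) = √(2 × 42,670 × 342 / 1.5318) ≈ 4365.04.
Orders per year = D / Q* = 42,670 / 4365.04 ≈ 9.775.

N ≈ 9.78 orders per year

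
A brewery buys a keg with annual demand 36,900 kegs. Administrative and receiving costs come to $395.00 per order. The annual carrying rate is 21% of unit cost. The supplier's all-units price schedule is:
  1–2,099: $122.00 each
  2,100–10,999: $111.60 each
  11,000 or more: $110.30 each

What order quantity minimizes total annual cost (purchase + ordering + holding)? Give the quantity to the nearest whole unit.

Q* ≈ 2,100 kegs

Holding cost per unit per year at price C is H = 0.21·C.
For each price level, check whether its EOQ is feasible; otherwise the best quantity at that price is the breakpoint.
EOQ at $122.00 = 1066.7 (feasible in tier 1): TC = 36,900×$122.00 + (36,900/1066.7)×395 + (1066.7/2)×0.21×$122.00 = $4,529,128.53.
EOQ at $111.60 = 1115.3 < 2100, so use break Q=2100: TC = 36,900×$111.60 + (36,900/2100.0)×395 + (2100.0/2)×0.21×$111.60 = $4,149,588.51.
EOQ at $110.30 = 1121.8 < 11000, so use break Q=11000: TC = 36,900×$110.30 + (36,900/11000.0)×395 + (11000.0/2)×0.21×$110.30 = $4,198,791.55.
Lowest total cost is $4,149,588.51 at Q = 2100.0.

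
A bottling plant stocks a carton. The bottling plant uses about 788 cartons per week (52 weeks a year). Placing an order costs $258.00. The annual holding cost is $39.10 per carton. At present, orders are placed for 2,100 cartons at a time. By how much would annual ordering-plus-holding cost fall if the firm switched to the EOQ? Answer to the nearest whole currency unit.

Annual demand D = 788 × 52 = 40,976.
EOQ = √(2DS/H) = √(2 × 40,976 × 258 / 39.1) ≈ 735.36.
Cost at Q* = (D/Q*)S + (Q*/2)H = √(2DSH) ≈ $28,752.66.
Cost at Q = 2,100: (40,976/2,100)×258 + (2,100/2)×39.1 = $5,034.19 + $41,055.00 = $46,089.19.
Excess = $46,089.19 − $28,752.66 = $17,336.54.

Extra cost ≈ $17,337 per year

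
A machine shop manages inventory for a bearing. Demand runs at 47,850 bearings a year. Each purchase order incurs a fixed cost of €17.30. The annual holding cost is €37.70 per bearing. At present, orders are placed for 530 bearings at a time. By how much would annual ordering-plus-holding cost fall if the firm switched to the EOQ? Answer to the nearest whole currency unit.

EOQ = √(2DS/H) = √(2 × 47,850 × 17.3 / 37.7) ≈ 209.56.
Cost at Q* = (D/Q*)S + (Q*/2)H = √(2DSH) ≈ €7,900.41.
Cost at Q = 530: (47,850/530)×17.3 + (530/2)×37.7 = €1,561.90 + €9,990.50 = €11,552.40.
Excess = €11,552.40 − €7,900.41 = €3,651.99.

Extra cost ≈ €3,652 per year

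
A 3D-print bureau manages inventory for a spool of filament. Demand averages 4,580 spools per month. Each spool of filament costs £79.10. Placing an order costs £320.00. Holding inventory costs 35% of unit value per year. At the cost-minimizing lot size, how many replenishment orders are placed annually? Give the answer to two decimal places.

Annual demand D = 4,580 × 12 = 54,960.
Holding cost H = 0.35 × £79.10 = £27.6850 per unit per year.
Q* = √(2DS/H) = √(2 × 54,960 × 320 / 27.685) ≈ 1127.17.
Orders per year = D / Q* = 54,960 / 1127.17 ≈ 48.759.

N ≈ 48.76 orders per year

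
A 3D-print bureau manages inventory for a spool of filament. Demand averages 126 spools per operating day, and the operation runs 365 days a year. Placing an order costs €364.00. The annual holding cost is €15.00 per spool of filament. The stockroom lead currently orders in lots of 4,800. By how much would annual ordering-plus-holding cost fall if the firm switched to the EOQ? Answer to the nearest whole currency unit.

Extra cost ≈ €17,078 per year

Annual demand D = 126 × 365 = 45,990.
EOQ = √(2DS/H) = √(2 × 45,990 × 364 / 15) ≈ 1494.00.
Cost at Q* = (D/Q*)S + (Q*/2)H = √(2DSH) ≈ €22,410.06.
Cost at Q = 4,800: (45,990/4,800)×364 + (4,800/2)×15 = €3,487.58 + €36,000.00 = €39,487.57.
Excess = €39,487.57 − €22,410.06 = €17,077.51.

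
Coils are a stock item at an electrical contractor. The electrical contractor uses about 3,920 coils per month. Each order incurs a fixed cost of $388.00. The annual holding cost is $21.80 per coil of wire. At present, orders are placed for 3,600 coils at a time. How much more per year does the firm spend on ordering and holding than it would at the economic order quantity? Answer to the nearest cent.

Annual demand D = 3,920 × 12 = 47,040.
EOQ = √(2DS/H) = √(2 × 47,040 × 388 / 21.8) ≈ 1294.01.
Cost at Q* = (D/Q*)S + (Q*/2)H = √(2DSH) ≈ $28,209.33.
Cost at Q = 3,600: (47,040/3,600)×388 + (3,600/2)×21.8 = $5,069.87 + $39,240.00 = $44,309.87.
Excess = $44,309.87 − $28,209.33 = $16,100.54.

Extra cost ≈ $16,100.54 per year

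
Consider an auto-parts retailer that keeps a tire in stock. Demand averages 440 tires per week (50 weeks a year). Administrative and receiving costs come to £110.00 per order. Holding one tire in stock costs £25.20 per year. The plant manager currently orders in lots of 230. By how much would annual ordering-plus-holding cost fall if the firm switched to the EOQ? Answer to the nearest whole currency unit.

Annual demand D = 440 × 50 = 22,000.
EOQ = √(2DS/H) = √(2 × 22,000 × 110 / 25.2) ≈ 438.25.
Cost at Q* = (D/Q*)S + (Q*/2)H = √(2DSH) ≈ £11,043.91.
Cost at Q = 230: (22,000/230)×110 + (230/2)×25.2 = £10,521.74 + £2,898.00 = £13,419.74.
Excess = £13,419.74 − £11,043.91 = £2,375.83.

Extra cost ≈ £2,376 per year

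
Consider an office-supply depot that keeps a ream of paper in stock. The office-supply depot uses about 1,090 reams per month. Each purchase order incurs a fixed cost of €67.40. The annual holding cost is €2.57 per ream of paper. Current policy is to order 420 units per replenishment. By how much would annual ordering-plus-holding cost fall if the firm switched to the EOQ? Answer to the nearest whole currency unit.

Extra cost ≈ €510 per year

Annual demand D = 1,090 × 12 = 13,080.
EOQ = √(2DS/H) = √(2 × 13,080 × 67.4 / 2.57) ≈ 828.29.
Cost at Q* = (D/Q*)S + (Q*/2)H = √(2DSH) ≈ €2,128.70.
Cost at Q = 420: (13,080/420)×67.4 + (420/2)×2.57 = €2,099.03 + €539.70 = €2,638.73.
Excess = €2,638.73 − €2,128.70 = €510.02.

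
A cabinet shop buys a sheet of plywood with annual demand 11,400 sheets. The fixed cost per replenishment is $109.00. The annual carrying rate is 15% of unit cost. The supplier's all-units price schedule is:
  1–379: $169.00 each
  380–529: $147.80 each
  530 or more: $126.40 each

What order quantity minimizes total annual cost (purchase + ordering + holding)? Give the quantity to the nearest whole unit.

Q* ≈ 530 sheets

Holding cost per unit per year at price C is H = 0.15·C.
Candidates are each tier's EOQ (if it falls in that tier) and each price-break quantity.
EOQ at $169.00 = 313.1 (feasible in tier 1): TC = 11,400×$169.00 + (11,400/313.1)×109 + (313.1/2)×0.15×$169.00 = $1,934,537.24.
EOQ at $147.80 = 334.8 < 380, so use break Q=380: TC = 11,400×$147.80 + (11,400/380.0)×109 + (380.0/2)×0.15×$147.80 = $1,692,402.30.
EOQ at $126.40 = 362.0 < 530, so use break Q=530: TC = 11,400×$126.40 + (11,400/530.0)×109 + (530.0/2)×0.15×$126.40 = $1,448,328.93.
Lowest total cost is $1,448,328.93 at Q = 530.0.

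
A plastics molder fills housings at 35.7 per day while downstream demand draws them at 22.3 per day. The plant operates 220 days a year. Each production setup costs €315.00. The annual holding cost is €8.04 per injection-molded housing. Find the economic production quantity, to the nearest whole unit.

Annual demand D = 22.3 × 220 = 4,906.
Production build-up factor (1 − d/p) = 1 − 22.3/35.7 = 0.3754.
Q* = √(2DS / (H(1 − d/p))) = √(2 × 4,906 × 315 / (8.04 × 0.3754)).
= √(3,090,780 / 3.0178) ≈ 1012.017.

Q* ≈ 1,012 housings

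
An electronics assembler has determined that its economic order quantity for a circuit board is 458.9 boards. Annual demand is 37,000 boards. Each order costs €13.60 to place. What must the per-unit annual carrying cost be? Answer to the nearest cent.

H ≈ €4.78

Invert the EOQ relation Q*² = 2DS/H.
From Q* = √(2DS/H): H = 2DS / Q*² = 2 × 37,000 × 13.6 / 458.9² = 4.7790.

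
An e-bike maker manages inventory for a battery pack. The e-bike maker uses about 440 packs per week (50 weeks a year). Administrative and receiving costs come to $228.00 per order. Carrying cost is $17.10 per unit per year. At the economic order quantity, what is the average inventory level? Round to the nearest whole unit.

Annual demand D = 440 × 50 = 22,000.
EOQ = √(2DS/H) = √(2 × 22,000 × 228 / 17.1) ≈ 765.94.
Average inventory = Q*/2 ≈ 765.94 / 2 = 382.971.

Average inventory ≈ 383 packs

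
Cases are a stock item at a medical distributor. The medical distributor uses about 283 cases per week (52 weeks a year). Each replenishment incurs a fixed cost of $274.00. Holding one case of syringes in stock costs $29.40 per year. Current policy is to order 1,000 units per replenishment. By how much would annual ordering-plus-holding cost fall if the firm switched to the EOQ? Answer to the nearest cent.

Annual demand D = 283 × 52 = 14,716.
EOQ = √(2DS/H) = √(2 × 14,716 × 274 / 29.4) ≈ 523.73.
Cost at Q* = (D/Q*)S + (Q*/2)H = √(2DSH) ≈ $15,397.81.
Cost at Q = 1,000: (14,716/1,000)×274 + (1,000/2)×29.4 = $4,032.18 + $14,700.00 = $18,732.18.
Excess = $18,732.18 − $15,397.81 = $3,334.38.

Extra cost ≈ $3,334.38 per year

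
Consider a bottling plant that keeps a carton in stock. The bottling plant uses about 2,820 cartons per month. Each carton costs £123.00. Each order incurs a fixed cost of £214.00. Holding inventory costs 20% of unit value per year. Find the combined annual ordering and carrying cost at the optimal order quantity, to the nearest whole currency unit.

Annual demand D = 2,820 × 12 = 33,840.
Holding cost H = 0.20 × £123.00 = £24.6000 per unit per year.
Q* = √(2DS/H) = √(2 × 33,840 × 214 / 24.6) ≈ 767.31.
At the optimum the two cost components are equal, so total cost = 2·(Q*/2)H = Q*·H.
Minimum total = √(2DSH) = √(2 × 33,840 × 214 × 24.6) ≈ 18875.767.

TC* ≈ £18,876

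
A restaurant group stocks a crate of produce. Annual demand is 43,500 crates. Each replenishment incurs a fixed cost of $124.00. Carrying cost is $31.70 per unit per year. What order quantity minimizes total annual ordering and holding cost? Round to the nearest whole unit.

Q* ≈ 583 crates

EOQ = √(2DS / H) = √(2 × 43,500 × 124 / 31.7).
= √(10,788,000 / 31.7) = √340,315.4574 ≈ 583.366.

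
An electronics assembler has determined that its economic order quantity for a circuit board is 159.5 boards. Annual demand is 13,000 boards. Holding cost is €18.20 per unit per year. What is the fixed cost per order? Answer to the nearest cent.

Invert the EOQ relation Q*² = 2DS/H.
From Q* = √(2DS/H): S = Q*²H / (2D) = 159.5² × 18.2 / (2 × 13,000) = 17.8082.

S ≈ €17.81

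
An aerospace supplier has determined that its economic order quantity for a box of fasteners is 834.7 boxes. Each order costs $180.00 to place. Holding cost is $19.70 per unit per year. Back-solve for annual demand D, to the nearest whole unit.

D ≈ 38,126 boxes per year

Invert the EOQ relation Q*² = 2DS/H.
From Q* = √(2DS/H): D = Q*²H / (2S) = 834.7² × 19.7 / (2 × 180) = 38126.290.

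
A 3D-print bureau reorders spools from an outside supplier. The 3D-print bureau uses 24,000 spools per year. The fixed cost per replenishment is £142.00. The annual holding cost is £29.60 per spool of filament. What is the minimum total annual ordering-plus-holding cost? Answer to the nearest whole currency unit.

TC* ≈ £14,204

The optimal lot size = √(2DS/H) = √(2 × 24,000 × 142 / 29.6) ≈ 479.86.
At the optimum the two cost components are equal, so total cost = 2·(Q*/2)H = Q*·H.
Minimum total = √(2DSH) = √(2 × 24,000 × 142 × 29.6) ≈ 14203.999.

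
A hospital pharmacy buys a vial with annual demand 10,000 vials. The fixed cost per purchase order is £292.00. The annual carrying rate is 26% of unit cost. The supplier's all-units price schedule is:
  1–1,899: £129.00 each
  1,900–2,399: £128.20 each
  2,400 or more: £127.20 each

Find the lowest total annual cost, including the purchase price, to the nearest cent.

TC* ≈ £1,303,995.48

Holding cost per unit per year at price C is H = 0.26·C.
Candidates are each tier's EOQ (if it falls in that tier) and each price-break quantity.
EOQ at £129.00 = 417.3 (feasible in tier 1): TC = 10,000×£129.00 + (10,000/417.3)×292 + (417.3/2)×0.26×£129.00 = £1,303,995.48.
EOQ at £128.20 = 418.6 < 1900, so use break Q=1900: TC = 10,000×£128.20 + (10,000/1900.0)×292 + (1900.0/2)×0.26×£128.20 = £1,315,202.24.
EOQ at £127.20 = 420.2 < 2400, so use break Q=2400: TC = 10,000×£127.20 + (10,000/2400.0)×292 + (2400.0/2)×0.26×£127.20 = £1,312,903.07.
Lowest total cost among the candidates is at Q = 417.3.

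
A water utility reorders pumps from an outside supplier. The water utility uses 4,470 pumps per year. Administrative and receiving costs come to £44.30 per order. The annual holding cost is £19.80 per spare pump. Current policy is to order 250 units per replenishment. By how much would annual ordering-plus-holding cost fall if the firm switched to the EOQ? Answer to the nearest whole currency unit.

EOQ = √(2DS/H) = √(2 × 4,470 × 44.3 / 19.8) ≈ 141.43.
Cost at Q* = (D/Q*)S + (Q*/2)H = √(2DSH) ≈ £2,800.29.
Cost at Q = 250: (4,470/250)×44.3 + (250/2)×19.8 = £792.08 + £2,475.00 = £3,267.08.
Excess = £3,267.08 − £2,800.29 = £466.79.

Extra cost ≈ £467 per year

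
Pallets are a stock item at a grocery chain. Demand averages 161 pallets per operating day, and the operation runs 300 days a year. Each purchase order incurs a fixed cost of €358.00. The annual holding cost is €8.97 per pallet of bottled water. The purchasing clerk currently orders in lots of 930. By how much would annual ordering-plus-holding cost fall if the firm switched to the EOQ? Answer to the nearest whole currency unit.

Extra cost ≈ €5,151 per year

Annual demand D = 161 × 300 = 48,300.
EOQ = √(2DS/H) = √(2 × 48,300 × 358 / 8.97) ≈ 1963.51.
Cost at Q* = (D/Q*)S + (Q*/2)H = √(2DSH) ≈ €17,612.71.
Cost at Q = 930: (48,300/930)×358 + (930/2)×8.97 = €18,592.90 + €4,171.05 = €22,763.95.
Excess = €22,763.95 − €17,612.71 = €5,151.24.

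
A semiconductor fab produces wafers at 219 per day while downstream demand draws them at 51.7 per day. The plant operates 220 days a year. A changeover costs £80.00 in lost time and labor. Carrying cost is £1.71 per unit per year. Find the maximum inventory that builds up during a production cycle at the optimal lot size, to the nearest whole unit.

I_max ≈ 902 wafers

Annual demand D = 51.7 × 220 = 11,374.
Production build-up factor (1 − d/p) = 1 − 51.7/219 = 0.7639.
Q* = √(2DS / (H(1 − d/p))) = √(2 × 11,374 × 80 / (1.71 × 0.7639)).
= √(1,819,840 / 1.3063) ≈ 1180.301.
Maximum inventory = Q*(1 − d/p) = 1180.301 × 0.7639 ≈ 901.663.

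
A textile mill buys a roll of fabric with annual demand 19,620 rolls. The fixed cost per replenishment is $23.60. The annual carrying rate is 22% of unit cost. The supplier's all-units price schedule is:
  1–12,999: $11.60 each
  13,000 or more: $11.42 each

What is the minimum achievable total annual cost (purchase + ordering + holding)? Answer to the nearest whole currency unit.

Holding cost per unit per year at price C is H = 0.22·C.
Candidates are each tier's EOQ (if it falls in that tier) and each price-break quantity.
EOQ at $11.60 = 602.4 (feasible in tier 1): TC = 19,620×$11.60 + (19,620/602.4)×23.6 + (602.4/2)×0.22×$11.60 = $229,129.31.
EOQ at $11.42 = 607.1 < 13000, so use break Q=13000: TC = 19,620×$11.42 + (19,620/13000.0)×23.6 + (13000.0/2)×0.22×$11.42 = $240,426.62.
Lowest total cost among the candidates is at Q = 602.4.

TC* ≈ $229,129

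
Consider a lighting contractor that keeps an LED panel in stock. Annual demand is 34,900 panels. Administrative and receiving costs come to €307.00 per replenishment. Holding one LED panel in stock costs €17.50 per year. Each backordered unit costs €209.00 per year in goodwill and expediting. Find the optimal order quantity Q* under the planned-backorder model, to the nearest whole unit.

With planned backorders, Q* = √(2DS/H) · √((H+B)/B).
√(2DS/H) = √(2 × 34,900 × 307 / 17.5) = 1106.567.
√((H+B)/B) = √((17.5+209)/209) = 1.0410.
Q* ≈ 1151.964.

Q* ≈ 1,152 panels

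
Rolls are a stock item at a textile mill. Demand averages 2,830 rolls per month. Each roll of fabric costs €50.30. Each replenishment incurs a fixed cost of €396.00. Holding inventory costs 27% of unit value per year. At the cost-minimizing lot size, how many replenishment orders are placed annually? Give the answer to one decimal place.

Annual demand D = 2,830 × 12 = 33,960.
Holding cost H = 0.27 × €50.30 = €13.5810 per unit per year.
EOQ = √(2DS/H) = √(2 × 33,960 × 396 / 13.581) ≈ 1407.28.
Orders per year = D / Q* = 33,960 / 1407.28 ≈ 24.132.

N ≈ 24.1 orders per year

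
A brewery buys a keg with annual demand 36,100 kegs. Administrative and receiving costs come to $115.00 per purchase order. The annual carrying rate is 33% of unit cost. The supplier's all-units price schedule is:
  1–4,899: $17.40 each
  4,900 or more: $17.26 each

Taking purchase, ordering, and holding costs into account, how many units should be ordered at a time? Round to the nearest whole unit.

Holding cost per unit per year at price C is H = 0.33·C.
Evaluate total cost at each tier's feasible EOQ or, if the EOQ is below the tier, at the tier's minimum quantity.
EOQ at $17.40 = 1202.5 (feasible in tier 1): TC = 36,100×$17.40 + (36,100/1202.5)×115 + (1202.5/2)×0.33×$17.40 = $635,044.77.
EOQ at $17.26 = 1207.4 < 4900, so use break Q=4900: TC = 36,100×$17.26 + (36,100/4900.0)×115 + (4900.0/2)×0.33×$17.26 = $637,887.95.
Lowest total cost is $635,044.77 at Q = 1202.5.

Q* ≈ 1,203 kegs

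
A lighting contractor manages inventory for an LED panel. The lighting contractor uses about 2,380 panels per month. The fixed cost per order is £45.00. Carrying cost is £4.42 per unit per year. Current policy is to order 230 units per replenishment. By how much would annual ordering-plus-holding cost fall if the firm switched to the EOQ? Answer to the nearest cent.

Extra cost ≈ £2,725.49 per year

Annual demand D = 2,380 × 12 = 28,560.
EOQ = √(2DS/H) = √(2 × 28,560 × 45 / 4.42) ≈ 762.59.
Cost at Q* = (D/Q*)S + (Q*/2)H = √(2DSH) ≈ £3,370.63.
Cost at Q = 230: (28,560/230)×45 + (230/2)×4.42 = £5,587.83 + £508.30 = £6,096.13.
Excess = £6,096.13 − £3,370.63 = £2,725.49.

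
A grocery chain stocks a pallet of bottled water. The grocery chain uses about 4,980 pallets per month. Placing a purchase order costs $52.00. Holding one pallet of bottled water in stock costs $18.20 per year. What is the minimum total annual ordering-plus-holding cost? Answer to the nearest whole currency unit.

TC* ≈ $10,635

Annual demand D = 4,980 × 12 = 59,760.
The optimal lot size = √(2DS/H) = √(2 × 59,760 × 52 / 18.2) ≈ 584.37.
At the optimum the two cost components are equal, so total cost = 2·(Q*/2)H = Q*·H.
Minimum total = √(2DSH) = √(2 × 59,760 × 52 × 18.2) ≈ 10635.494.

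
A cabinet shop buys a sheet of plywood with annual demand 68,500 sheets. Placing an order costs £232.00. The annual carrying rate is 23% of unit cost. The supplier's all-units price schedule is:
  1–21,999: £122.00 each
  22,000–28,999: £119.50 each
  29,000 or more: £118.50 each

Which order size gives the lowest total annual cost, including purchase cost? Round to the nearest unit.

Holding cost per unit per year at price C is H = 0.23·C.
Evaluate total cost at each tier's feasible EOQ or, if the EOQ is below the tier, at the tier's minimum quantity.
EOQ at £122.00 = 1064.3 (feasible in tier 1): TC = 68,500×£122.00 + (68,500/1064.3)×232 + (1064.3/2)×0.23×£122.00 = £8,386,864.01.
EOQ at £119.50 = 1075.4 < 22000, so use break Q=22000: TC = 68,500×£119.50 + (68,500/22000.0)×232 + (22000.0/2)×0.23×£119.50 = £8,488,807.36.
EOQ at £118.50 = 1079.9 < 29000, so use break Q=29000: TC = 68,500×£118.50 + (68,500/29000.0)×232 + (29000.0/2)×0.23×£118.50 = £8,512,995.50.
Lowest total cost is £8,386,864.01 at Q = 1064.3.

Q* ≈ 1,064 sheets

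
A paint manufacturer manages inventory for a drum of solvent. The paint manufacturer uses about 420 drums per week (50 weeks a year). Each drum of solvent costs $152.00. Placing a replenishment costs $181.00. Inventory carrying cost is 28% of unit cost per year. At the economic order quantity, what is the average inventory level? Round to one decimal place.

Annual demand D = 420 × 50 = 21,000.
Holding cost H = 0.28 × $152.00 = $42.5600 per unit per year.
EOQ = √(2DS/H) = √(2 × 21,000 × 181 / 42.56) ≈ 422.63.
Average inventory = Q*/2 ≈ 422.63 / 2 = 211.316.

Average inventory ≈ 211.3 drums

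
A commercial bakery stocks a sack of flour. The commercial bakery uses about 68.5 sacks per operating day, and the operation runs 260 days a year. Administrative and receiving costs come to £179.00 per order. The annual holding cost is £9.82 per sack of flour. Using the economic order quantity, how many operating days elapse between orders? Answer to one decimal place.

Annual demand D = 68.5 × 260 = 17,810.
Q* = √(2DS/H) = √(2 × 17,810 × 179 / 9.82) ≈ 805.78.
Cycle time = Q*/D × 260 = 805.78 / 17,810 × 260 ≈ 11.763 days.

T ≈ 11.8 days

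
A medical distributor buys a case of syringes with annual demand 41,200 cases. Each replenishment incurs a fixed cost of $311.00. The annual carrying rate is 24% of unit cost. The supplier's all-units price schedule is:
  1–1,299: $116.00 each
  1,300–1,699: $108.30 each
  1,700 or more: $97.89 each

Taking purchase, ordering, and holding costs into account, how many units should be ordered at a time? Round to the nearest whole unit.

Q* ≈ 1,700 cases

Holding cost per unit per year at price C is H = 0.24·C.
For each price level, check whether its EOQ is feasible; otherwise the best quantity at that price is the breakpoint.
EOQ at $116.00 = 959.4 (feasible in tier 1): TC = 41,200×$116.00 + (41,200/959.4)×311 + (959.4/2)×0.24×$116.00 = $4,805,910.28.
EOQ at $108.30 = 992.9 < 1300, so use break Q=1300: TC = 41,200×$108.30 + (41,200/1300.0)×311 + (1300.0/2)×0.24×$108.30 = $4,488,711.11.
EOQ at $97.89 = 1044.4 < 1700, so use break Q=1700: TC = 41,200×$97.89 + (41,200/1700.0)×311 + (1700.0/2)×0.24×$97.89 = $4,060,574.74.
Lowest total cost is $4,060,574.74 at Q = 1700.0.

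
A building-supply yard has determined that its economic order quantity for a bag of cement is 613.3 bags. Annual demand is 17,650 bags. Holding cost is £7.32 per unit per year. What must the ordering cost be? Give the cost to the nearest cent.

S ≈ £78.00

The basic EOQ model gives Q* = √(2DS/H); rearrange for the unknown.
From Q* = √(2DS/H): S = Q*²H / (2D) = 613.3² × 7.32 / (2 × 17,650) = 77.9978.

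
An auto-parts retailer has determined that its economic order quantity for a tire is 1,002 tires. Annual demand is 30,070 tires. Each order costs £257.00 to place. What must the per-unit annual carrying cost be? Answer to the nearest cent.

H ≈ £15.39

The basic EOQ model gives Q* = √(2DS/H); rearrange for the unknown.
From Q* = √(2DS/H): H = 2DS / Q*² = 2 × 30,070 × 257 / 1,002² = 15.3943.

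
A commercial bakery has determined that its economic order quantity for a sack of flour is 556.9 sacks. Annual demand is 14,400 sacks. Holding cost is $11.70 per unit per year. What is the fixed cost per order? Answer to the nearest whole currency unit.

S ≈ $126

The basic EOQ model gives Q* = √(2DS/H); rearrange for the unknown.
From Q* = √(2DS/H): S = Q*²H / (2D) = 556.9² × 11.7 / (2 × 14,400) = 125.9934.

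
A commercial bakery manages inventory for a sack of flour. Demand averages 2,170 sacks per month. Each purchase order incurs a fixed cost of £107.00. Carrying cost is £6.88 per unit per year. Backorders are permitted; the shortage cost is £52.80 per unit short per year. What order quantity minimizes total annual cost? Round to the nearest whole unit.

Q* ≈ 957 sacks

Annual demand D = 2,170 × 12 = 26,040.
With planned backorders, Q* = √(2DS/H) · √((H+B)/B).
√(2DS/H) = √(2 × 26,040 × 107 / 6.88) = 899.981.
√((H+B)/B) = √((6.88+52.8)/52.8) = 1.0632.
Q* ≈ 956.821.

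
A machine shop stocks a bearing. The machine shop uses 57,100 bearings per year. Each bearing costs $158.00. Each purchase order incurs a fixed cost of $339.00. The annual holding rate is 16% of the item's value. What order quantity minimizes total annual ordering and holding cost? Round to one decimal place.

Q* ≈ 1,237.5 bearings

Holding cost H = 0.16 × $158.00 = $25.2800 per unit per year.
EOQ = √(2DS / H) = √(2 × 57,100 × 339 / 25.28).
= √(38,713,800 / 25.28) = √1,531,400.3165 ≈ 1237.498.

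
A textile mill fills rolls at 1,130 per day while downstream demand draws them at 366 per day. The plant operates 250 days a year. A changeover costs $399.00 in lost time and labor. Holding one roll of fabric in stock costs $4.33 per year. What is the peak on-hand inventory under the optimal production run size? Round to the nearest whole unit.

I_max ≈ 3,377 rolls

Annual demand D = 366 × 250 = 91,500.
Production build-up factor (1 − d/p) = 1 − 366/1,130 = 0.6761.
Q* = √(2DS / (H(1 − d/p))) = √(2 × 91,500 × 399 / (4.33 × 0.6761)).
= √(73,017,000 / 2.9275) ≈ 4994.139.
Maximum inventory = Q*(1 − d/p) = 4994.139 × 0.6761 ≈ 3376.568.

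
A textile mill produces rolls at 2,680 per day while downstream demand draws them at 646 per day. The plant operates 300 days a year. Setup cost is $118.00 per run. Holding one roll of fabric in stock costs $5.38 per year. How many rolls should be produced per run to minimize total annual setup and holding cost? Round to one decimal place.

Q* ≈ 3,346.8 rolls

Annual demand D = 646 × 300 = 193,800.
Production build-up factor (1 − d/p) = 1 − 646/2,680 = 0.7590.
Q* = √(2DS / (H(1 − d/p))) = √(2 × 193,800 × 118 / (5.38 × 0.7590)).
= √(45,736,800 / 4.0832) ≈ 3346.830.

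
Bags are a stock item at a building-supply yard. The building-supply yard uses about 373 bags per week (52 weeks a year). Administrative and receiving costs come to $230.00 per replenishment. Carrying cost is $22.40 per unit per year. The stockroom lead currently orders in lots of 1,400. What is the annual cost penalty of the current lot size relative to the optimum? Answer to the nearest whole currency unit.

Annual demand D = 373 × 52 = 19,396.
EOQ = √(2DS/H) = √(2 × 19,396 × 230 / 22.4) ≈ 631.12.
Cost at Q* = (D/Q*)S + (Q*/2)H = √(2DSH) ≈ $14,137.06.
Cost at Q = 1,400: (19,396/1,400)×230 + (1,400/2)×22.4 = $3,186.49 + $15,680.00 = $18,866.49.
Excess = $18,866.49 − $14,137.06 = $4,729.43.

Extra cost ≈ $4,729 per year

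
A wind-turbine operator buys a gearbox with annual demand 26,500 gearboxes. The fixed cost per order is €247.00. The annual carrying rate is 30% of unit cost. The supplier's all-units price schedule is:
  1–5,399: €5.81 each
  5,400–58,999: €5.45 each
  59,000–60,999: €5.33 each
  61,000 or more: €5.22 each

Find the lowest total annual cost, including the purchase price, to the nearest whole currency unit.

Holding cost per unit per year at price C is H = 0.30·C.
Evaluate total cost at each tier's feasible EOQ or, if the EOQ is below the tier, at the tier's minimum quantity.
EOQ at €5.81 = 2740.5 (feasible in tier 1): TC = 26,500×€5.81 + (26,500/2740.5)×247 + (2740.5/2)×0.30×€5.81 = €158,741.78.
EOQ at €5.45 = 2829.6 < 5400, so use break Q=5400: TC = 26,500×€5.45 + (26,500/5400.0)×247 + (5400.0/2)×0.30×€5.45 = €150,051.63.
EOQ at €5.33 = 2861.3 < 59000, so use break Q=59000: TC = 26,500×€5.33 + (26,500/59000.0)×247 + (59000.0/2)×0.30×€5.33 = €188,526.44.
EOQ at €5.22 = 2891.3 < 61000, so use break Q=61000: TC = 26,500×€5.22 + (26,500/61000.0)×247 + (61000.0/2)×0.30×€5.22 = €186,200.30.
Lowest total cost among the candidates is at Q = 5400.0.

TC* ≈ €150,052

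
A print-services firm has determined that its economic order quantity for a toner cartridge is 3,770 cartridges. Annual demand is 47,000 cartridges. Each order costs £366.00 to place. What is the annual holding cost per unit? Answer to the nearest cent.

H ≈ £2.42

Invert the EOQ relation Q*² = 2DS/H.
From Q* = √(2DS/H): H = 2DS / Q*² = 2 × 47,000 × 366 / 3,770² = 2.4206.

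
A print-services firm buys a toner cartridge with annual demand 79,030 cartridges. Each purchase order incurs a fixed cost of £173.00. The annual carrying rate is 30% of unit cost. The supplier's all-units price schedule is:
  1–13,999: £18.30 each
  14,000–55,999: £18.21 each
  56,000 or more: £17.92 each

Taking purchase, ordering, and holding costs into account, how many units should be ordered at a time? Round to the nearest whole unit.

Q* ≈ 2,232 cartridges

Holding cost per unit per year at price C is H = 0.30·C.
For each price level, check whether its EOQ is feasible; otherwise the best quantity at that price is the breakpoint.
EOQ at £18.30 = 2231.8 (feasible in tier 1): TC = 79,030×£18.30 + (79,030/2231.8)×173 + (2231.8/2)×0.30×£18.30 = £1,458,501.37.
EOQ at £18.21 = 2237.3 < 14000, so use break Q=14000: TC = 79,030×£18.21 + (79,030/14000.0)×173 + (14000.0/2)×0.30×£18.21 = £1,478,353.89.
EOQ at £17.92 = 2255.3 < 56000, so use break Q=56000: TC = 79,030×£17.92 + (79,030/56000.0)×173 + (56000.0/2)×0.30×£17.92 = £1,566,989.75.
Lowest total cost is £1,458,501.37 at Q = 2231.8.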